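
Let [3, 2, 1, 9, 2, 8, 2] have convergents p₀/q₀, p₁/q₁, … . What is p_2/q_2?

10/3

Using pₖ = aₖpₖ₋₁ + pₖ₋₂, qₖ = aₖqₖ₋₁ + qₖ₋₂ (with p₋₁=1, p₋₂=0, q₋₁=0, q₋₂=1):
  k=0: a=3, p=3, q=1
  k=1: a=2, p=7, q=2
  k=2: a=1, p=10, q=3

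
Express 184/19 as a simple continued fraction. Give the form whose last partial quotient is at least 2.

184 = 9×19 + 13
19 = 1×13 + 6
13 = 2×6 + 1
6 = 6×1 + 0  (stop)
So 184/19 = [9; 1, 2, 6].

[9; 1, 2, 6]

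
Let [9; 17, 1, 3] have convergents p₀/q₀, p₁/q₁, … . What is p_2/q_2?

Using pₖ = aₖpₖ₋₁ + pₖ₋₂, qₖ = aₖqₖ₋₁ + qₖ₋₂ (with p₋₁=1, p₋₂=0, q₋₁=0, q₋₂=1):
  k=0: a=9, p=9, q=1
  k=1: a=17, p=154, q=17
  k=2: a=1, p=163, q=18

163/18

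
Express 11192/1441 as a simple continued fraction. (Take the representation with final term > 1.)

11192 = 7·1441 + 1105
1441 = 1·1105 + 336
1105 = 3·336 + 97
336 = 3·97 + 45
97 = 2·45 + 7
45 = 6·7 + 3
7 = 2·3 + 1
3 = 3·1 + 0  (stop)
So 11192/1441 = [7; 1, 3, 3, 2, 6, 2, 3].

[7; 1, 3, 3, 2, 6, 2, 3]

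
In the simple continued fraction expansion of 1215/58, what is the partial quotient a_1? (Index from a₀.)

1215 = 20·58 + 55   →  a_0 = 20
58 = 1·55 + 3   →  a_1 = 1

1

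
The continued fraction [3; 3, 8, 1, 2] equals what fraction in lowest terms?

Fold from the inside: start with 2/1.
  1 + 1/2 = 3/2
  8 + 2/3 = 26/3
  3 + 3/26 = 81/26
  3 + 26/81 = 269/81

269/81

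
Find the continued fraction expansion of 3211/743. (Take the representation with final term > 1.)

3211 = 4*743 + 239
743 = 3*239 + 26
239 = 9*26 + 5
26 = 5*5 + 1
5 = 5*1 + 0  (stop)
So 3211/743 = [4; 3, 9, 5, 5].

[4; 3, 9, 5, 5]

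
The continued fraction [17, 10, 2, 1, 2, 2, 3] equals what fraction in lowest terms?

Using pₖ = aₖpₖ₋₁ + pₖ₋₂ and qₖ = aₖqₖ₋₁ + qₖ₋₂:
  k=0: a=17, p=17, q=1
  k=1: a=10, p=171, q=10
  k=2: a=2, p=359, q=21
  k=3: a=1, p=530, q=31
  k=4: a=2, p=1419, q=83
  k=5: a=2, p=3368, q=197
  k=6: a=3, p=11523, q=674

11523/674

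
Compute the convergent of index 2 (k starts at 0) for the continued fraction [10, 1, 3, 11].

43/4

Using pₖ = aₖpₖ₋₁ + pₖ₋₂, qₖ = aₖqₖ₋₁ + qₖ₋₂ (with p₋₁=1, p₋₂=0, q₋₁=0, q₋₂=1):
  k=0: a=10, p=10, q=1
  k=1: a=1, p=11, q=1
  k=2: a=3, p=43, q=4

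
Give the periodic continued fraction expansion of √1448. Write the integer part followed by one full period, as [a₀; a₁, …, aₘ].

[38; 19, 76]

a₀ = ⌊√1448⌋ = 38.
With m₀=0, d₀=1 and mₖ₊₁ = dₖaₖ − mₖ, dₖ₊₁ = (n − mₖ₊₁²)/dₖ, aₖ₊₁ = ⌊(a₀+mₖ₊₁)/dₖ₊₁⌋:
  k=1: m=38, d=4, a=19
  k=2: m=38, d=1, a=76
d=1 and a=2a₀=76 at k=2, so the next step gives (m, d) = (38, 4) again — its k=1 value — and the period has length 2.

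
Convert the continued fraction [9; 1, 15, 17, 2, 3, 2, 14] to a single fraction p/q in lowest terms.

642762/64679

Fold from the inside: start with 14/1.
  2 + 1/14 = 29/14
  3 + 14/29 = 101/29
  2 + 29/101 = 231/101
  17 + 101/231 = 4028/231
  15 + 231/4028 = 60651/4028
  1 + 4028/60651 = 64679/60651
  9 + 60651/64679 = 642762/64679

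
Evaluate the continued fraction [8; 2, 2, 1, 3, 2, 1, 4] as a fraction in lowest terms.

Fold from the inside: start with 4/1.
  1 + 1/4 = 5/4
  2 + 4/5 = 14/5
  3 + 5/14 = 47/14
  1 + 14/47 = 61/47
  2 + 47/61 = 169/61
  2 + 61/169 = 399/169
  8 + 169/399 = 3361/399

3361/399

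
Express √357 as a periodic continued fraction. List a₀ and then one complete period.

[18; 1, 8, 2, 8, 1, 36]

a₀ = ⌊√357⌋ = 18.
With m₀=0, d₀=1 and mₖ₊₁ = dₖaₖ − mₖ, dₖ₊₁ = (n − mₖ₊₁²)/dₖ, aₖ₊₁ = ⌊(a₀+mₖ₊₁)/dₖ₊₁⌋:
  k=1: m=18, d=33, a=1
  k=2: m=15, d=4, a=8
  k=3: m=17, d=17, a=2
  k=4: m=17, d=4, a=8
  k=5: m=15, d=33, a=1
  k=6: m=18, d=1, a=36
d=1 and a=2a₀=36 at k=6, so the next step gives (m, d) = (18, 33) again — its k=1 value — and the period has length 6.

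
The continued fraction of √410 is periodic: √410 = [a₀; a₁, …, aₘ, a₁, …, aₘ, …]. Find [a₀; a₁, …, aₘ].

[20; 4, 40]

a₀ = ⌊√410⌋ = 20.
With m₀=0, d₀=1 and mₖ₊₁ = dₖaₖ − mₖ, dₖ₊₁ = (n − mₖ₊₁²)/dₖ, aₖ₊₁ = ⌊(a₀+mₖ₊₁)/dₖ₊₁⌋:
  k=1: m=20, d=10, a=4
  k=2: m=20, d=1, a=40
d=1 and a=2a₀=40 at k=2, so the next step gives (m, d) = (20, 10) again — its k=1 value — and the period has length 2.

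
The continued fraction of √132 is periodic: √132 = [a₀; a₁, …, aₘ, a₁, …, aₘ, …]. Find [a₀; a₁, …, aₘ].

[11; 2, 22]

a₀ = ⌊√132⌋ = 11.
With m₀=0, d₀=1 and mₖ₊₁ = dₖaₖ − mₖ, dₖ₊₁ = (n − mₖ₊₁²)/dₖ, aₖ₊₁ = ⌊(a₀+mₖ₊₁)/dₖ₊₁⌋:
  k=1: m=11, d=11, a=2
  k=2: m=11, d=1, a=22
d=1 and a=2a₀=22 at k=2, so the next step gives (m, d) = (11, 11) again — its k=1 value — and the period has length 2.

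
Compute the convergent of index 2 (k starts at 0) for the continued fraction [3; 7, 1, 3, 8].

Using pₖ = aₖpₖ₋₁ + pₖ₋₂, qₖ = aₖqₖ₋₁ + qₖ₋₂ (with p₋₁=1, p₋₂=0, q₋₁=0, q₋₂=1):
  k=0: a=3, p=3, q=1
  k=1: a=7, p=22, q=7
  k=2: a=1, p=25, q=8

25/8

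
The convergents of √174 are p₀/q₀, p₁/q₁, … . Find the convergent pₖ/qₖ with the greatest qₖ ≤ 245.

√174 = [13; 5, 4, 5, 26, …] (period length 4).
Convergents:
  p_0/q_0 = 13/1
  p_1/q_1 = 66/5
  p_2/q_2 = 277/21
  p_3/q_3 = 1451/110
  p_4/q_4 = 38003/2881
q_3 = 110 ≤ 245 < 2881 = q_4, so the answer is 1451/110.

1451/110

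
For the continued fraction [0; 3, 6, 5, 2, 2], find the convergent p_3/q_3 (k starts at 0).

Using pₖ = aₖpₖ₋₁ + pₖ₋₂, qₖ = aₖqₖ₋₁ + qₖ₋₂ (with p₋₁=1, p₋₂=0, q₋₁=0, q₋₂=1):
  k=0: a=0, p=0, q=1
  k=1: a=3, p=1, q=3
  k=2: a=6, p=6, q=19
  k=3: a=5, p=31, q=98

31/98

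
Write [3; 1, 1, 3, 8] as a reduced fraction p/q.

207/58

Using pₖ = aₖpₖ₋₁ + pₖ₋₂ and qₖ = aₖqₖ₋₁ + qₖ₋₂:
  k=0: a=3, p=3, q=1
  k=1: a=1, p=4, q=1
  k=2: a=1, p=7, q=2
  k=3: a=3, p=25, q=7
  k=4: a=8, p=207, q=58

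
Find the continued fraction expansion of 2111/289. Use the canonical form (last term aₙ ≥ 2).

[7; 3, 3, 1, 1, 12]

2111 = 7×289 + 88
289 = 3×88 + 25
88 = 3×25 + 13
25 = 1×13 + 12
13 = 1×12 + 1
12 = 12×1 + 0  (stop)
So 2111/289 = [7; 3, 3, 1, 1, 12].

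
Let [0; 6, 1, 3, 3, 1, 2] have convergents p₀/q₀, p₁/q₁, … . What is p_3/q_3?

Using pₖ = aₖpₖ₋₁ + pₖ₋₂, qₖ = aₖqₖ₋₁ + qₖ₋₂ (with p₋₁=1, p₋₂=0, q₋₁=0, q₋₂=1):
  k=0: a=0, p=0, q=1
  k=1: a=6, p=1, q=6
  k=2: a=1, p=1, q=7
  k=3: a=3, p=4, q=27

4/27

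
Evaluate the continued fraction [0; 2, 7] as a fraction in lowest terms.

7/15

Fold from the inside: start with 7/1.
  2 + 1/7 = 15/7
  0 + 7/15 = 7/15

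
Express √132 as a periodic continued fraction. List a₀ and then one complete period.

[11; 2, 22]

a₀ = ⌊√132⌋ = 11.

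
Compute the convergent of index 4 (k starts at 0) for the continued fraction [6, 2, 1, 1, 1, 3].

51/8

Using pₖ = aₖpₖ₋₁ + pₖ₋₂, qₖ = aₖqₖ₋₁ + qₖ₋₂ (with p₋₁=1, p₋₂=0, q₋₁=0, q₋₂=1):
  k=0: a=6, p=6, q=1
  k=1: a=2, p=13, q=2
  k=2: a=1, p=19, q=3
  k=3: a=1, p=32, q=5
  k=4: a=1, p=51, q=8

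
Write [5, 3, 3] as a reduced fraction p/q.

53/10

Fold from the inside: start with 3/1.
  3 + 1/3 = 10/3
  5 + 3/10 = 53/10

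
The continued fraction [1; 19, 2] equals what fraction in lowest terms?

Using pₖ = aₖpₖ₋₁ + pₖ₋₂ and qₖ = aₖqₖ₋₁ + qₖ₋₂:
  k=0: a=1, p=1, q=1
  k=1: a=19, p=20, q=19
  k=2: a=2, p=41, q=39

41/39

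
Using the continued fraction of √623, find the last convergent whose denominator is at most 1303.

31175/1249

√623 = [24; 1, 23, 1, 48, …] (period length 4).
Convergents:
  p_0/q_0 = 24/1
  p_1/q_1 = 25/1
  p_2/q_2 = 599/24
  p_3/q_3 = 624/25
  p_4/q_4 = 30551/1224
  p_5/q_5 = 31175/1249
  p_6/q_6 = 747576/29951
q_5 = 1249 ≤ 1303 < 29951 = q_6, so the answer is 31175/1249.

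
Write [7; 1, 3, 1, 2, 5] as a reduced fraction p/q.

584/75

Fold from the inside: start with 5/1.
  2 + 1/5 = 11/5
  1 + 5/11 = 16/11
  3 + 11/16 = 59/16
  1 + 16/59 = 75/59
  7 + 59/75 = 584/75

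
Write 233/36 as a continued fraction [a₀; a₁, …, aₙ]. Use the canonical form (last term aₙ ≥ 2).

[6; 2, 8, 2]

233 = 6×36 + 17
36 = 2×17 + 2
17 = 8×2 + 1
2 = 2×1 + 0  (stop)
So 233/36 = [6; 2, 8, 2].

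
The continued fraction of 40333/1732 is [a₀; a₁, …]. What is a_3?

40333 = 23·1732 + 497   →  a_0 = 23
1732 = 3·497 + 241   →  a_1 = 3
497 = 2·241 + 15   →  a_2 = 2
241 = 16·15 + 1   →  a_3 = 16

16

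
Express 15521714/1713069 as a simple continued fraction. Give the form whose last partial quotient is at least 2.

[9; 16, 2, 5, 3, 19, 8, 19]

15521714 = 9×1713069 + 104093
1713069 = 16×104093 + 47581
104093 = 2×47581 + 8931
47581 = 5×8931 + 2926
8931 = 3×2926 + 153
2926 = 19×153 + 19
153 = 8×19 + 1
19 = 19×1 + 0  (stop)
So 15521714/1713069 = [9; 16, 2, 5, 3, 19, 8, 19].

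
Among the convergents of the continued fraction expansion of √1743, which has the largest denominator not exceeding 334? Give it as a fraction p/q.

13819/331

√1743 = [41; 1, 2, 1, 82, …] (period length 4).
Convergents:
  p_0/q_0 = 41/1
  p_1/q_1 = 42/1
  p_2/q_2 = 125/3
  p_3/q_3 = 167/4
  p_4/q_4 = 13819/331
  p_5/q_5 = 13986/335
q_4 = 331 ≤ 334 < 335 = q_5, so the answer is 13819/331.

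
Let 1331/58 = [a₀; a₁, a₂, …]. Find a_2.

18

1331 = 22·58 + 55   →  a_0 = 22
58 = 1·55 + 3   →  a_1 = 1
55 = 18·3 + 1   →  a_2 = 18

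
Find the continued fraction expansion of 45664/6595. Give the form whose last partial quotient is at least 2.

45664 = 6·6595 + 6094
6595 = 1·6094 + 501
6094 = 12·501 + 82
501 = 6·82 + 9
82 = 9·9 + 1
9 = 9·1 + 0  (stop)
So 45664/6595 = [6; 1, 12, 6, 9, 9].

[6; 1, 12, 6, 9, 9]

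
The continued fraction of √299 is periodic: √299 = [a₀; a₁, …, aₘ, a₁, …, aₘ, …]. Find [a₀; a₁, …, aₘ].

[17; 3, 2, 3, 34]

a₀ = ⌊√299⌋ = 17.
With m₀=0, d₀=1 and mₖ₊₁ = dₖaₖ − mₖ, dₖ₊₁ = (n − mₖ₊₁²)/dₖ, aₖ₊₁ = ⌊(a₀+mₖ₊₁)/dₖ₊₁⌋:
  k=1: m=17, d=10, a=3
  k=2: m=13, d=13, a=2
  k=3: m=13, d=10, a=3
  k=4: m=17, d=1, a=34
d=1 and a=2a₀=34 at k=4, so the next step gives (m, d) = (17, 10) again — its k=1 value — and the period has length 4.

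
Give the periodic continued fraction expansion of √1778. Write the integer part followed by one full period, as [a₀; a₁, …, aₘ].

a₀ = ⌊√1778⌋ = 42.
With m₀=0, d₀=1 and mₖ₊₁ = dₖaₖ − mₖ, dₖ₊₁ = (n − mₖ₊₁²)/dₖ, aₖ₊₁ = ⌊(a₀+mₖ₊₁)/dₖ₊₁⌋:
  k=1: m=42, d=14, a=6
  k=2: m=42, d=1, a=84
d=1 and a=2a₀=84 at k=2, so the next step gives (m, d) = (42, 14) again — its k=1 value — and the period has length 2.

[42; 6, 84]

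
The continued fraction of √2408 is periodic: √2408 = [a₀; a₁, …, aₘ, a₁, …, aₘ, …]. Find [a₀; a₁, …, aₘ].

[49; 14, 98]

a₀ = ⌊√2408⌋ = 49.
With m₀=0, d₀=1 and mₖ₊₁ = dₖaₖ − mₖ, dₖ₊₁ = (n − mₖ₊₁²)/dₖ, aₖ₊₁ = ⌊(a₀+mₖ₊₁)/dₖ₊₁⌋:
  k=1: m=49, d=7, a=14
  k=2: m=49, d=1, a=98
d=1 and a=2a₀=98 at k=2, so the next step gives (m, d) = (49, 7) again — its k=1 value — and the period has length 2.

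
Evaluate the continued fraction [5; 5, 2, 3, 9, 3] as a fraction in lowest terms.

5687/1097

Using pₖ = aₖpₖ₋₁ + pₖ₋₂ and qₖ = aₖqₖ₋₁ + qₖ₋₂:
  k=0: a=5, p=5, q=1
  k=1: a=5, p=26, q=5
  k=2: a=2, p=57, q=11
  k=3: a=3, p=197, q=38
  k=4: a=9, p=1830, q=353
  k=5: a=3, p=5687, q=1097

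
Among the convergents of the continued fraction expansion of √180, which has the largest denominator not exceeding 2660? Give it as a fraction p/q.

21587/1609

√180 = [13; 2, 2, 2, 26, …] (period length 4).
Convergents:
  p_0/q_0 = 13/1
  p_1/q_1 = 27/2
  p_2/q_2 = 67/5
  p_3/q_3 = 161/12
  p_4/q_4 = 4253/317
  p_5/q_5 = 8667/646
  p_6/q_6 = 21587/1609
  p_7/q_7 = 51841/3864
q_6 = 1609 ≤ 2660 < 3864 = q_7, so the answer is 21587/1609.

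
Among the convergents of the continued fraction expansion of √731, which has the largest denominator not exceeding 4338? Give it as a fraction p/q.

39447/1459

√731 = [27; 27, 54, …] (period length 2).
Convergents:
  p_0/q_0 = 27/1
  p_1/q_1 = 730/27
  p_2/q_2 = 39447/1459
  p_3/q_3 = 1065799/39420
q_2 = 1459 ≤ 4338 < 39420 = q_3, so the answer is 39447/1459.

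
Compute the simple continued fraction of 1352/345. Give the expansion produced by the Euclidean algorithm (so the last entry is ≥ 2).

[3; 1, 11, 3, 9]

1352 = 3·345 + 317
345 = 1·317 + 28
317 = 11·28 + 9
28 = 3·9 + 1
9 = 9·1 + 0  (stop)
So 1352/345 = [3; 1, 11, 3, 9].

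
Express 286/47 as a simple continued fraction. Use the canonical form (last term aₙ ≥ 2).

[6; 11, 1, 3]

286 = 6·47 + 4
47 = 11·4 + 3
4 = 1·3 + 1
3 = 3·1 + 0  (stop)
So 286/47 = [6; 11, 1, 3].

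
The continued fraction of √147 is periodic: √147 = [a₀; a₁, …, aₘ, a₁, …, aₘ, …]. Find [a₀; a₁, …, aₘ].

[12; 8, 24]

a₀ = ⌊√147⌋ = 12.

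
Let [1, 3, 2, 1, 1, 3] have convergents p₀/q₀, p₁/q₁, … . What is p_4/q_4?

22/17

Using pₖ = aₖpₖ₋₁ + pₖ₋₂, qₖ = aₖqₖ₋₁ + qₖ₋₂ (with p₋₁=1, p₋₂=0, q₋₁=0, q₋₂=1):
  k=0: a=1, p=1, q=1
  k=1: a=3, p=4, q=3
  k=2: a=2, p=9, q=7
  k=3: a=1, p=13, q=10
  k=4: a=1, p=22, q=17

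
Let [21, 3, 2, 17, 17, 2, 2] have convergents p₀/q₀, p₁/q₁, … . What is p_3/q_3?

2597/122

Using pₖ = aₖpₖ₋₁ + pₖ₋₂, qₖ = aₖqₖ₋₁ + qₖ₋₂ (with p₋₁=1, p₋₂=0, q₋₁=0, q₋₂=1):
  k=0: a=21, p=21, q=1
  k=1: a=3, p=64, q=3
  k=2: a=2, p=149, q=7
  k=3: a=17, p=2597, q=122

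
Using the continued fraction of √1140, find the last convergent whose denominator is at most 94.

√1140 = [33; 1, 3, 4, 3, 1, 66, …] (period length 6).
Convergents:
  p_0/q_0 = 33/1
  p_1/q_1 = 34/1
  p_2/q_2 = 135/4
  p_3/q_3 = 574/17
  p_4/q_4 = 1857/55
  p_5/q_5 = 2431/72
  p_6/q_6 = 162303/4807
q_5 = 72 ≤ 94 < 4807 = q_6, so the answer is 2431/72.

2431/72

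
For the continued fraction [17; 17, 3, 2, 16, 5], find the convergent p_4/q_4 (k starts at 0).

33911/1988

Using pₖ = aₖpₖ₋₁ + pₖ₋₂, qₖ = aₖqₖ₋₁ + qₖ₋₂ (with p₋₁=1, p₋₂=0, q₋₁=0, q₋₂=1):
  k=0: a=17, p=17, q=1
  k=1: a=17, p=290, q=17
  k=2: a=3, p=887, q=52
  k=3: a=2, p=2064, q=121
  k=4: a=16, p=33911, q=1988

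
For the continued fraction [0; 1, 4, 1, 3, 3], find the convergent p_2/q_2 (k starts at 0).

4/5

Using pₖ = aₖpₖ₋₁ + pₖ₋₂, qₖ = aₖqₖ₋₁ + qₖ₋₂ (with p₋₁=1, p₋₂=0, q₋₁=0, q₋₂=1):
  k=0: a=0, p=0, q=1
  k=1: a=1, p=1, q=1
  k=2: a=4, p=4, q=5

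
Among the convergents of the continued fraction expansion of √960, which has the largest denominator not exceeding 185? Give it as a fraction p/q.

√960 = [30; 1, 60, …] (period length 2).
Convergents:
  p_0/q_0 = 30/1
  p_1/q_1 = 31/1
  p_2/q_2 = 1890/61
  p_3/q_3 = 1921/62
  p_4/q_4 = 117150/3781
q_3 = 62 ≤ 185 < 3781 = q_4, so the answer is 1921/62.

1921/62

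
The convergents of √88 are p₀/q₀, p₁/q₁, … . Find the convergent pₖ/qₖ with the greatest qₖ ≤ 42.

√88 = [9; 2, 1, 1, 1, 2, 18, …] (period length 6).
Convergents:
  p_0/q_0 = 9/1
  p_1/q_1 = 19/2
  p_2/q_2 = 28/3
  p_3/q_3 = 47/5
  p_4/q_4 = 75/8
  p_5/q_5 = 197/21
  p_6/q_6 = 3621/386
q_5 = 21 ≤ 42 < 386 = q_6, so the answer is 197/21.

197/21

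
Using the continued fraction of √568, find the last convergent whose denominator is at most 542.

√568 = [23; 1, 4, 1, 46, …] (period length 4).
Convergents:
  p_0/q_0 = 23/1
  p_1/q_1 = 24/1
  p_2/q_2 = 119/5
  p_3/q_3 = 143/6
  p_4/q_4 = 6697/281
  p_5/q_5 = 6840/287
  p_6/q_6 = 34057/1429
q_5 = 287 ≤ 542 < 1429 = q_6, so the answer is 6840/287.

6840/287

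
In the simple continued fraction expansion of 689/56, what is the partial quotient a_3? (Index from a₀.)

689 = 12·56 + 17   →  a_0 = 12
56 = 3·17 + 5   →  a_1 = 3
17 = 3·5 + 2   →  a_2 = 3
5 = 2·2 + 1   →  a_3 = 2

2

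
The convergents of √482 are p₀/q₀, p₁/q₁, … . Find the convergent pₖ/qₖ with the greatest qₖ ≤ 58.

√482 = [21; 1, 20, 1, 42, …] (period length 4).
Convergents:
  p_0/q_0 = 21/1
  p_1/q_1 = 22/1
  p_2/q_2 = 461/21
  p_3/q_3 = 483/22
  p_4/q_4 = 20747/945
q_3 = 22 ≤ 58 < 945 = q_4, so the answer is 483/22.

483/22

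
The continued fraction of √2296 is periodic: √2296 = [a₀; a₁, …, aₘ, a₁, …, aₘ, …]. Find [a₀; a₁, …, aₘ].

a₀ = ⌊√2296⌋ = 47.

[47; 1, 10, 1, 94]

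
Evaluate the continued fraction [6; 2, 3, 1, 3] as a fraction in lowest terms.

Using pₖ = aₖpₖ₋₁ + pₖ₋₂ and qₖ = aₖqₖ₋₁ + qₖ₋₂:
  k=0: a=6, p=6, q=1
  k=1: a=2, p=13, q=2
  k=2: a=3, p=45, q=7
  k=3: a=1, p=58, q=9
  k=4: a=3, p=219, q=34

219/34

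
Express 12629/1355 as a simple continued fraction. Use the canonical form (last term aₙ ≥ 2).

[9; 3, 8, 5, 3, 3]

12629 = 9*1355 + 434
1355 = 3*434 + 53
434 = 8*53 + 10
53 = 5*10 + 3
10 = 3*3 + 1
3 = 3*1 + 0  (stop)
So 12629/1355 = [9; 3, 8, 5, 3, 3].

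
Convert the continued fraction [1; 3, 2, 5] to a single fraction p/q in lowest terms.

Using pₖ = aₖpₖ₋₁ + pₖ₋₂ and qₖ = aₖqₖ₋₁ + qₖ₋₂:
  k=0: a=1, p=1, q=1
  k=1: a=3, p=4, q=3
  k=2: a=2, p=9, q=7
  k=3: a=5, p=49, q=38

49/38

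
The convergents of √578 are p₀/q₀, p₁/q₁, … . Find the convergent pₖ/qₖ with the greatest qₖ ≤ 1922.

√578 = [24; 24, 48, …] (period length 2).
Convergents:
  p_0/q_0 = 24/1
  p_1/q_1 = 577/24
  p_2/q_2 = 27720/1153
  p_3/q_3 = 665857/27696
q_2 = 1153 ≤ 1922 < 27696 = q_3, so the answer is 27720/1153.

27720/1153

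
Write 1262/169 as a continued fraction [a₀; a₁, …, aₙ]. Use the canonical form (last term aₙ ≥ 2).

1262 = 7×169 + 79
169 = 2×79 + 11
79 = 7×11 + 2
11 = 5×2 + 1
2 = 2×1 + 0  (stop)
So 1262/169 = [7; 2, 7, 5, 2].

[7; 2, 7, 5, 2]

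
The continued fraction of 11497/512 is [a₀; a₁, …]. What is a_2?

5

11497 = 22·512 + 233   →  a_0 = 22
512 = 2·233 + 46   →  a_1 = 2
233 = 5·46 + 3   →  a_2 = 5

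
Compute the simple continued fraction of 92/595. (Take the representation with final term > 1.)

[0; 6, 2, 7, 6]

92 = 0·595 + 92
595 = 6·92 + 43
92 = 2·43 + 6
43 = 7·6 + 1
6 = 6·1 + 0  (stop)
So 92/595 = [0; 6, 2, 7, 6].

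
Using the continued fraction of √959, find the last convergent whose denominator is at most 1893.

58529/1890

√959 = [30; 1, 29, 1, 60, …] (period length 4).
Convergents:
  p_0/q_0 = 30/1
  p_1/q_1 = 31/1
  p_2/q_2 = 929/30
  p_3/q_3 = 960/31
  p_4/q_4 = 58529/1890
  p_5/q_5 = 59489/1921
q_4 = 1890 ≤ 1893 < 1921 = q_5, so the answer is 58529/1890.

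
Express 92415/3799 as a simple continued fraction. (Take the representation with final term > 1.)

92415 = 24·3799 + 1239
3799 = 3·1239 + 82
1239 = 15·82 + 9
82 = 9·9 + 1
9 = 9·1 + 0  (stop)
So 92415/3799 = [24; 3, 15, 9, 9].

[24; 3, 15, 9, 9]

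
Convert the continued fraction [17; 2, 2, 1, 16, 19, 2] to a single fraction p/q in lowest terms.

79765/4577

Fold from the inside: start with 2/1.
  19 + 1/2 = 39/2
  16 + 2/39 = 626/39
  1 + 39/626 = 665/626
  2 + 626/665 = 1956/665
  2 + 665/1956 = 4577/1956
  17 + 1956/4577 = 79765/4577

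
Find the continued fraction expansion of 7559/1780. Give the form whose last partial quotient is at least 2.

[4; 4, 18, 3, 2, 3]

7559 = 4×1780 + 439
1780 = 4×439 + 24
439 = 18×24 + 7
24 = 3×7 + 3
7 = 2×3 + 1
3 = 3×1 + 0  (stop)
So 7559/1780 = [4; 4, 18, 3, 2, 3].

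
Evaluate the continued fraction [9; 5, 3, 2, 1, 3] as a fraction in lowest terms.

1801/196

Using pₖ = aₖpₖ₋₁ + pₖ₋₂ and qₖ = aₖqₖ₋₁ + qₖ₋₂:
  k=0: a=9, p=9, q=1
  k=1: a=5, p=46, q=5
  k=2: a=3, p=147, q=16
  k=3: a=2, p=340, q=37
  k=4: a=1, p=487, q=53
  k=5: a=3, p=1801, q=196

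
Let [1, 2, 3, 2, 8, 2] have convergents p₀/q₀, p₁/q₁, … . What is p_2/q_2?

10/7

Using pₖ = aₖpₖ₋₁ + pₖ₋₂, qₖ = aₖqₖ₋₁ + qₖ₋₂ (with p₋₁=1, p₋₂=0, q₋₁=0, q₋₂=1):
  k=0: a=1, p=1, q=1
  k=1: a=2, p=3, q=2
  k=2: a=3, p=10, q=7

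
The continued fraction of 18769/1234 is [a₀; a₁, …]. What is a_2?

1

18769 = 15·1234 + 259   →  a_0 = 15
1234 = 4·259 + 198   →  a_1 = 4
259 = 1·198 + 61   →  a_2 = 1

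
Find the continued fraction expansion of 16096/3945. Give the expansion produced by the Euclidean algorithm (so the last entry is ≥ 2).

16096 = 4·3945 + 316
3945 = 12·316 + 153
316 = 2·153 + 10
153 = 15·10 + 3
10 = 3·3 + 1
3 = 3·1 + 0  (stop)
So 16096/3945 = [4; 12, 2, 15, 3, 3].

[4; 12, 2, 15, 3, 3]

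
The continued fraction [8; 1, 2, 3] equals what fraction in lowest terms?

Fold from the inside: start with 3/1.
  2 + 1/3 = 7/3
  1 + 3/7 = 10/7
  8 + 7/10 = 87/10

87/10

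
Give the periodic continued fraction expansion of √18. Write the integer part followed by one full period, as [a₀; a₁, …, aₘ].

[4; 4, 8]

a₀ = ⌊√18⌋ = 4.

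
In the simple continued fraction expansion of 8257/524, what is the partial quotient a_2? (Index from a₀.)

3

8257 = 15·524 + 397   →  a_0 = 15
524 = 1·397 + 127   →  a_1 = 1
397 = 3·127 + 16   →  a_2 = 3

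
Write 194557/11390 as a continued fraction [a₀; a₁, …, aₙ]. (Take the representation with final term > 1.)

194557 = 17×11390 + 927
11390 = 12×927 + 266
927 = 3×266 + 129
266 = 2×129 + 8
129 = 16×8 + 1
8 = 8×1 + 0  (stop)
So 194557/11390 = [17; 12, 3, 2, 16, 8].

[17; 12, 3, 2, 16, 8]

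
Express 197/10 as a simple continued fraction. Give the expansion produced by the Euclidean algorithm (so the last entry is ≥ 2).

197 = 19×10 + 7
10 = 1×7 + 3
7 = 2×3 + 1
3 = 3×1 + 0  (stop)
So 197/10 = [19; 1, 2, 3].

[19; 1, 2, 3]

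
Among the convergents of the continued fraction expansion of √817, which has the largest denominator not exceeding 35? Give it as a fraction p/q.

343/12

√817 = [28; 1, 1, 2, 1, 1, 56, …] (period length 6).
Convergents:
  p_0/q_0 = 28/1
  p_1/q_1 = 29/1
  p_2/q_2 = 57/2
  p_3/q_3 = 143/5
  p_4/q_4 = 200/7
  p_5/q_5 = 343/12
  p_6/q_6 = 19408/679
q_5 = 12 ≤ 35 < 679 = q_6, so the answer is 343/12.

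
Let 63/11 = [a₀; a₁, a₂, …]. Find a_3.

1

63 = 5·11 + 8   →  a_0 = 5
11 = 1·8 + 3   →  a_1 = 1
8 = 2·3 + 2   →  a_2 = 2
3 = 1·2 + 1   →  a_3 = 1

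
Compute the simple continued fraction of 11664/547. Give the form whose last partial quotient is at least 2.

11664 = 21·547 + 177
547 = 3·177 + 16
177 = 11·16 + 1
16 = 16·1 + 0  (stop)
So 11664/547 = [21; 3, 11, 16].

[21; 3, 11, 16]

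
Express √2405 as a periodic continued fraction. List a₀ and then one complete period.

[49; 24, 1, 1, 24, 98]

a₀ = ⌊√2405⌋ = 49.
With m₀=0, d₀=1 and mₖ₊₁ = dₖaₖ − mₖ, dₖ₊₁ = (n − mₖ₊₁²)/dₖ, aₖ₊₁ = ⌊(a₀+mₖ₊₁)/dₖ₊₁⌋:
  k=1: m=49, d=4, a=24
  k=2: m=47, d=49, a=1
  k=3: m=2, d=49, a=1
  k=4: m=47, d=4, a=24
  k=5: m=49, d=1, a=98
d=1 and a=2a₀=98 at k=5, so the next step gives (m, d) = (49, 4) again — its k=1 value — and the period has length 5.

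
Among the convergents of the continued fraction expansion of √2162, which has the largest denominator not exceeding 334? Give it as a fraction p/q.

8602/185

√2162 = [46; 2, 92, …] (period length 2).
Convergents:
  p_0/q_0 = 46/1
  p_1/q_1 = 93/2
  p_2/q_2 = 8602/185
  p_3/q_3 = 17297/372
q_2 = 185 ≤ 334 < 372 = q_3, so the answer is 8602/185.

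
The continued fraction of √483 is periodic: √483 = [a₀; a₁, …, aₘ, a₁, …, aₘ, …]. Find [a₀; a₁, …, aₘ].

[21; 1, 42]

a₀ = ⌊√483⌋ = 21.
With m₀=0, d₀=1 and mₖ₊₁ = dₖaₖ − mₖ, dₖ₊₁ = (n − mₖ₊₁²)/dₖ, aₖ₊₁ = ⌊(a₀+mₖ₊₁)/dₖ₊₁⌋:
  k=1: m=21, d=42, a=1
  k=2: m=21, d=1, a=42
d=1 and a=2a₀=42 at k=2, so the next step gives (m, d) = (21, 42) again — its k=1 value — and the period has length 2.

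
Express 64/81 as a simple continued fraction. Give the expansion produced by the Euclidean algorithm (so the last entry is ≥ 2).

[0; 1, 3, 1, 3, 4]

64 = 0*81 + 64
81 = 1*64 + 17
64 = 3*17 + 13
17 = 1*13 + 4
13 = 3*4 + 1
4 = 4*1 + 0  (stop)
So 64/81 = [0; 1, 3, 1, 3, 4].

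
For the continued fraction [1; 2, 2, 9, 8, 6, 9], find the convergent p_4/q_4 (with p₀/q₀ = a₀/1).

Using pₖ = aₖpₖ₋₁ + pₖ₋₂, qₖ = aₖqₖ₋₁ + qₖ₋₂ (with p₋₁=1, p₋₂=0, q₋₁=0, q₋₂=1):
  k=0: a=1, p=1, q=1
  k=1: a=2, p=3, q=2
  k=2: a=2, p=7, q=5
  k=3: a=9, p=66, q=47
  k=4: a=8, p=535, q=381

535/381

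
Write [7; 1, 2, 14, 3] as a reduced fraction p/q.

1013/132

Fold from the inside: start with 3/1.
  14 + 1/3 = 43/3
  2 + 3/43 = 89/43
  1 + 43/89 = 132/89
  7 + 89/132 = 1013/132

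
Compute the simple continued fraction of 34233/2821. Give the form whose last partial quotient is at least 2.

34233 = 12·2821 + 381
2821 = 7·381 + 154
381 = 2·154 + 73
154 = 2·73 + 8
73 = 9·8 + 1
8 = 8·1 + 0  (stop)
So 34233/2821 = [12; 7, 2, 2, 9, 8].

[12; 7, 2, 2, 9, 8]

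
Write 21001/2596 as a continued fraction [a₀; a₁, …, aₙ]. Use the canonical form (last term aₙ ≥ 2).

[8; 11, 7, 16, 2]

21001 = 8*2596 + 233
2596 = 11*233 + 33
233 = 7*33 + 2
33 = 16*2 + 1
2 = 2*1 + 0  (stop)
So 21001/2596 = [8; 11, 7, 16, 2].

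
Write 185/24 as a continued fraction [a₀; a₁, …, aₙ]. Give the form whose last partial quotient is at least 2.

[7; 1, 2, 2, 3]

185 = 7*24 + 17
24 = 1*17 + 7
17 = 2*7 + 3
7 = 2*3 + 1
3 = 3*1 + 0  (stop)
So 185/24 = [7; 1, 2, 2, 3].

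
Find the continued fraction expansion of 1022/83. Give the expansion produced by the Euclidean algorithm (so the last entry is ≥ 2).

[12; 3, 5, 5]

1022 = 12*83 + 26
83 = 3*26 + 5
26 = 5*5 + 1
5 = 5*1 + 0  (stop)
So 1022/83 = [12; 3, 5, 5].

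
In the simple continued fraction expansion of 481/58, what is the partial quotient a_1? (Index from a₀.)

481 = 8·58 + 17   →  a_0 = 8
58 = 3·17 + 7   →  a_1 = 3

3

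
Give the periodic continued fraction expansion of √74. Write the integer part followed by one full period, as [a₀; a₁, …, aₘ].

a₀ = ⌊√74⌋ = 8.
With m₀=0, d₀=1 and mₖ₊₁ = dₖaₖ − mₖ, dₖ₊₁ = (n − mₖ₊₁²)/dₖ, aₖ₊₁ = ⌊(a₀+mₖ₊₁)/dₖ₊₁⌋:
  k=1: m=8, d=10, a=1
  k=2: m=2, d=7, a=1
  k=3: m=5, d=7, a=1
  k=4: m=2, d=10, a=1
  k=5: m=8, d=1, a=16
d=1 and a=2a₀=16 at k=5, so the next step gives (m, d) = (8, 10) again — its k=1 value — and the period has length 5.

[8; 1, 1, 1, 1, 16]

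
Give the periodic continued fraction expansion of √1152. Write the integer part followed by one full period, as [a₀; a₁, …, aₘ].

a₀ = ⌊√1152⌋ = 33.
With m₀=0, d₀=1 and mₖ₊₁ = dₖaₖ − mₖ, dₖ₊₁ = (n − mₖ₊₁²)/dₖ, aₖ₊₁ = ⌊(a₀+mₖ₊₁)/dₖ₊₁⌋:
  k=1: m=33, d=63, a=1
  k=2: m=30, d=4, a=15
  k=3: m=30, d=63, a=1
  k=4: m=33, d=1, a=66
d=1 and a=2a₀=66 at k=4, so the next step gives (m, d) = (33, 63) again — its k=1 value — and the period has length 4.

[33; 1, 15, 1, 66]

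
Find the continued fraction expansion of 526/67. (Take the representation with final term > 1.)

[7; 1, 5, 1, 2, 3]

526 = 7×67 + 57
67 = 1×57 + 10
57 = 5×10 + 7
10 = 1×7 + 3
7 = 2×3 + 1
3 = 3×1 + 0  (stop)
So 526/67 = [7; 1, 5, 1, 2, 3].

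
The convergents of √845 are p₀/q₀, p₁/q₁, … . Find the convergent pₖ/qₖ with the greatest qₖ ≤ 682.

√845 = [29; 14, 1, 1, 14, 58, …] (period length 5).
Convergents:
  p_0/q_0 = 29/1
  p_1/q_1 = 407/14
  p_2/q_2 = 436/15
  p_3/q_3 = 843/29
  p_4/q_4 = 12238/421
  p_5/q_5 = 710647/24447
q_4 = 421 ≤ 682 < 24447 = q_5, so the answer is 12238/421.

12238/421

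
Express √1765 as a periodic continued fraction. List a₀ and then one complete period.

[42; 84]

a₀ = ⌊√1765⌋ = 42.
With m₀=0, d₀=1 and mₖ₊₁ = dₖaₖ − mₖ, dₖ₊₁ = (n − mₖ₊₁²)/dₖ, aₖ₊₁ = ⌊(a₀+mₖ₊₁)/dₖ₊₁⌋:
  k=1: m=42, d=1, a=84
d=1 and a=2a₀=84 at k=1, so the next step gives (m, d) = (42, 1) again — its k=1 value — and the period has length 1.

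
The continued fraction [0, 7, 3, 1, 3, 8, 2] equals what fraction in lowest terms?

263/1911

Fold from the inside: start with 2/1.
  8 + 1/2 = 17/2
  3 + 2/17 = 53/17
  1 + 17/53 = 70/53
  3 + 53/70 = 263/70
  7 + 70/263 = 1911/263
  0 + 263/1911 = 263/1911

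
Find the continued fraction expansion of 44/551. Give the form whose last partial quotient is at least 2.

[0; 12, 1, 1, 10, 2]

44 = 0·551 + 44
551 = 12·44 + 23
44 = 1·23 + 21
23 = 1·21 + 2
21 = 10·2 + 1
2 = 2·1 + 0  (stop)
So 44/551 = [0; 12, 1, 1, 10, 2].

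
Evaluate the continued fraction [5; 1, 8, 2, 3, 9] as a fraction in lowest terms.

3613/613

Fold from the inside: start with 9/1.
  3 + 1/9 = 28/9
  2 + 9/28 = 65/28
  8 + 28/65 = 548/65
  1 + 65/548 = 613/548
  5 + 548/613 = 3613/613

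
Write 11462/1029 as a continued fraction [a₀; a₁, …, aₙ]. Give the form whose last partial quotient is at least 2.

11462 = 11*1029 + 143
1029 = 7*143 + 28
143 = 5*28 + 3
28 = 9*3 + 1
3 = 3*1 + 0  (stop)
So 11462/1029 = [11; 7, 5, 9, 3].

[11; 7, 5, 9, 3]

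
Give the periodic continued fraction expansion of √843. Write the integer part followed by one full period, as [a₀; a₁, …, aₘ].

[29; 29, 58]

a₀ = ⌊√843⌋ = 29.
With m₀=0, d₀=1 and mₖ₊₁ = dₖaₖ − mₖ, dₖ₊₁ = (n − mₖ₊₁²)/dₖ, aₖ₊₁ = ⌊(a₀+mₖ₊₁)/dₖ₊₁⌋:
  k=1: m=29, d=2, a=29
  k=2: m=29, d=1, a=58
d=1 and a=2a₀=58 at k=2, so the next step gives (m, d) = (29, 2) again — its k=1 value — and the period has length 2.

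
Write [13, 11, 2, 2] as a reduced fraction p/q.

746/57

Using pₖ = aₖpₖ₋₁ + pₖ₋₂ and qₖ = aₖqₖ₋₁ + qₖ₋₂:
  k=0: a=13, p=13, q=1
  k=1: a=11, p=144, q=11
  k=2: a=2, p=301, q=23
  k=3: a=2, p=746, q=57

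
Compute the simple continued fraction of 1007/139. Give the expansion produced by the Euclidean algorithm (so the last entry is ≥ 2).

1007 = 7×139 + 34
139 = 4×34 + 3
34 = 11×3 + 1
3 = 3×1 + 0  (stop)
So 1007/139 = [7; 4, 11, 3].

[7; 4, 11, 3]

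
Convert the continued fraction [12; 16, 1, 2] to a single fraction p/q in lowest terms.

Using pₖ = aₖpₖ₋₁ + pₖ₋₂ and qₖ = aₖqₖ₋₁ + qₖ₋₂:
  k=0: a=12, p=12, q=1
  k=1: a=16, p=193, q=16
  k=2: a=1, p=205, q=17
  k=3: a=2, p=603, q=50

603/50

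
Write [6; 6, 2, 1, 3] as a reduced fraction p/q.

Fold from the inside: start with 3/1.
  1 + 1/3 = 4/3
  2 + 3/4 = 11/4
  6 + 4/11 = 70/11
  6 + 11/70 = 431/70

431/70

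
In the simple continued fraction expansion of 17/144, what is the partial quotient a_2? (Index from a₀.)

2

17 = 0·144 + 17   →  a_0 = 0
144 = 8·17 + 8   →  a_1 = 8
17 = 2·8 + 1   →  a_2 = 2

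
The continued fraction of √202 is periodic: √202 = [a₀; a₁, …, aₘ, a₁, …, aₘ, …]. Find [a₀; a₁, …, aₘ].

[14; 4, 1, 2, 2, 1, 4, 28]

a₀ = ⌊√202⌋ = 14.
With m₀=0, d₀=1 and mₖ₊₁ = dₖaₖ − mₖ, dₖ₊₁ = (n − mₖ₊₁²)/dₖ, aₖ₊₁ = ⌊(a₀+mₖ₊₁)/dₖ₊₁⌋:
  k=1: m=14, d=6, a=4
  k=2: m=10, d=17, a=1
  k=3: m=7, d=9, a=2
  k=4: m=11, d=9, a=2
  k=5: m=7, d=17, a=1
  k=6: m=10, d=6, a=4
  k=7: m=14, d=1, a=28
d=1 and a=2a₀=28 at k=7, so the next step gives (m, d) = (14, 6) again — its k=1 value — and the period has length 7.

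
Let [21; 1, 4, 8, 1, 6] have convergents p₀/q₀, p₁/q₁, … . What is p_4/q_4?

Using pₖ = aₖpₖ₋₁ + pₖ₋₂, qₖ = aₖqₖ₋₁ + qₖ₋₂ (with p₋₁=1, p₋₂=0, q₋₁=0, q₋₂=1):
  k=0: a=21, p=21, q=1
  k=1: a=1, p=22, q=1
  k=2: a=4, p=109, q=5
  k=3: a=8, p=894, q=41
  k=4: a=1, p=1003, q=46

1003/46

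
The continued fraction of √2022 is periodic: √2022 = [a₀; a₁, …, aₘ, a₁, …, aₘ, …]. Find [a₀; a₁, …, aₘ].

a₀ = ⌊√2022⌋ = 44.

[44; 1, 28, 1, 88]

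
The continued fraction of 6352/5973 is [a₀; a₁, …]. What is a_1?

15

6352 = 1·5973 + 379   →  a_0 = 1
5973 = 15·379 + 288   →  a_1 = 15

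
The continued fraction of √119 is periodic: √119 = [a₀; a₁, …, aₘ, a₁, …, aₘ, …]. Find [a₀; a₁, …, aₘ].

[10; 1, 9, 1, 20]

a₀ = ⌊√119⌋ = 10.
With m₀=0, d₀=1 and mₖ₊₁ = dₖaₖ − mₖ, dₖ₊₁ = (n − mₖ₊₁²)/dₖ, aₖ₊₁ = ⌊(a₀+mₖ₊₁)/dₖ₊₁⌋:
  k=1: m=10, d=19, a=1
  k=2: m=9, d=2, a=9
  k=3: m=9, d=19, a=1
  k=4: m=10, d=1, a=20
d=1 and a=2a₀=20 at k=4, so the next step gives (m, d) = (10, 19) again — its k=1 value — and the period has length 4.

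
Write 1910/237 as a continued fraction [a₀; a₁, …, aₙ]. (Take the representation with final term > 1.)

[8; 16, 1, 13]

1910 = 8·237 + 14
237 = 16·14 + 13
14 = 1·13 + 1
13 = 13·1 + 0  (stop)
So 1910/237 = [8; 16, 1, 13].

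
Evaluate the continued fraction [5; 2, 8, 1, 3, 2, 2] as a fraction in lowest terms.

2233/408

Using pₖ = aₖpₖ₋₁ + pₖ₋₂ and qₖ = aₖqₖ₋₁ + qₖ₋₂:
  k=0: a=5, p=5, q=1
  k=1: a=2, p=11, q=2
  k=2: a=8, p=93, q=17
  k=3: a=1, p=104, q=19
  k=4: a=3, p=405, q=74
  k=5: a=2, p=914, q=167
  k=6: a=2, p=2233, q=408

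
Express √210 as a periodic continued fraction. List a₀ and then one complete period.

[14; 2, 28]

a₀ = ⌊√210⌋ = 14.
With m₀=0, d₀=1 and mₖ₊₁ = dₖaₖ − mₖ, dₖ₊₁ = (n − mₖ₊₁²)/dₖ, aₖ₊₁ = ⌊(a₀+mₖ₊₁)/dₖ₊₁⌋:
  k=1: m=14, d=14, a=2
  k=2: m=14, d=1, a=28
d=1 and a=2a₀=28 at k=2, so the next step gives (m, d) = (14, 14) again — its k=1 value — and the period has length 2.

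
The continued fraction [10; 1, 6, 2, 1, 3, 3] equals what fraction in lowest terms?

Using pₖ = aₖpₖ₋₁ + pₖ₋₂ and qₖ = aₖqₖ₋₁ + qₖ₋₂:
  k=0: a=10, p=10, q=1
  k=1: a=1, p=11, q=1
  k=2: a=6, p=76, q=7
  k=3: a=2, p=163, q=15
  k=4: a=1, p=239, q=22
  k=5: a=3, p=880, q=81
  k=6: a=3, p=2879, q=265

2879/265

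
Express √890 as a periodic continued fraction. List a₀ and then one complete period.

a₀ = ⌊√890⌋ = 29.
With m₀=0, d₀=1 and mₖ₊₁ = dₖaₖ − mₖ, dₖ₊₁ = (n − mₖ₊₁²)/dₖ, aₖ₊₁ = ⌊(a₀+mₖ₊₁)/dₖ₊₁⌋:
  k=1: m=29, d=49, a=1
  k=2: m=20, d=10, a=4
  k=3: m=20, d=49, a=1
  k=4: m=29, d=1, a=58
d=1 and a=2a₀=58 at k=4, so the next step gives (m, d) = (29, 49) again — its k=1 value — and the period has length 4.

[29; 1, 4, 1, 58]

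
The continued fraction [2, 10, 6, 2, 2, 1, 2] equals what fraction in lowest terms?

2600/1239

Using pₖ = aₖpₖ₋₁ + pₖ₋₂ and qₖ = aₖqₖ₋₁ + qₖ₋₂:
  k=0: a=2, p=2, q=1
  k=1: a=10, p=21, q=10
  k=2: a=6, p=128, q=61
  k=3: a=2, p=277, q=132
  k=4: a=2, p=682, q=325
  k=5: a=1, p=959, q=457
  k=6: a=2, p=2600, q=1239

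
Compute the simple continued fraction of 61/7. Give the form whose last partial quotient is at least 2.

61 = 8×7 + 5
7 = 1×5 + 2
5 = 2×2 + 1
2 = 2×1 + 0  (stop)
So 61/7 = [8; 1, 2, 2].

[8; 1, 2, 2]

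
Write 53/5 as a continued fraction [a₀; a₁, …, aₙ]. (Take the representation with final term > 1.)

53 = 10*5 + 3
5 = 1*3 + 2
3 = 1*2 + 1
2 = 2*1 + 0  (stop)
So 53/5 = [10; 1, 1, 2].

[10; 1, 1, 2]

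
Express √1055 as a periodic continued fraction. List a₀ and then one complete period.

a₀ = ⌊√1055⌋ = 32.

[32; 2, 12, 2, 64]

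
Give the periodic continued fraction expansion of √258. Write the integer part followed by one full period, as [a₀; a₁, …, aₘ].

[16; 16, 32]

a₀ = ⌊√258⌋ = 16.
With m₀=0, d₀=1 and mₖ₊₁ = dₖaₖ − mₖ, dₖ₊₁ = (n − mₖ₊₁²)/dₖ, aₖ₊₁ = ⌊(a₀+mₖ₊₁)/dₖ₊₁⌋:
  k=1: m=16, d=2, a=16
  k=2: m=16, d=1, a=32
d=1 and a=2a₀=32 at k=2, so the next step gives (m, d) = (16, 2) again — its k=1 value — and the period has length 2.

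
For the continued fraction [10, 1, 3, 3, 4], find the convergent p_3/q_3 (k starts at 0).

Using pₖ = aₖpₖ₋₁ + pₖ₋₂, qₖ = aₖqₖ₋₁ + qₖ₋₂ (with p₋₁=1, p₋₂=0, q₋₁=0, q₋₂=1):
  k=0: a=10, p=10, q=1
  k=1: a=1, p=11, q=1
  k=2: a=3, p=43, q=4
  k=3: a=3, p=140, q=13

140/13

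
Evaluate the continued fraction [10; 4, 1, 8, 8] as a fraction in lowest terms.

3643/357

Fold from the inside: start with 8/1.
  8 + 1/8 = 65/8
  1 + 8/65 = 73/65
  4 + 65/73 = 357/73
  10 + 73/357 = 3643/357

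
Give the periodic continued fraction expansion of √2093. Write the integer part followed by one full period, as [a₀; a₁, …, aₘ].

a₀ = ⌊√2093⌋ = 45.

[45; 1, 2, 1, 90]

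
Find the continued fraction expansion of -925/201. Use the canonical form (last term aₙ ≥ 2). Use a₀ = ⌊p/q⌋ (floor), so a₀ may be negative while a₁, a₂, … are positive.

-925 = -5*201 + 80
201 = 2*80 + 41
80 = 1*41 + 39
41 = 1*39 + 2
39 = 19*2 + 1
2 = 2*1 + 0  (stop)
So -925/201 = [-5; 2, 1, 1, 19, 2].

[-5; 2, 1, 1, 19, 2]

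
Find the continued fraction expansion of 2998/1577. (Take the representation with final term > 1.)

2998 = 1·1577 + 1421
1577 = 1·1421 + 156
1421 = 9·156 + 17
156 = 9·17 + 3
17 = 5·3 + 2
3 = 1·2 + 1
2 = 2·1 + 0  (stop)
So 2998/1577 = [1; 1, 9, 9, 5, 1, 2].

[1; 1, 9, 9, 5, 1, 2]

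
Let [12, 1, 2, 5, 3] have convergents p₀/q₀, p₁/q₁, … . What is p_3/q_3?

203/16

Using pₖ = aₖpₖ₋₁ + pₖ₋₂, qₖ = aₖqₖ₋₁ + qₖ₋₂ (with p₋₁=1, p₋₂=0, q₋₁=0, q₋₂=1):
  k=0: a=12, p=12, q=1
  k=1: a=1, p=13, q=1
  k=2: a=2, p=38, q=3
  k=3: a=5, p=203, q=16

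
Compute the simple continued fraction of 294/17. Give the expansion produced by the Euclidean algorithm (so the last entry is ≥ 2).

[17; 3, 2, 2]

294 = 17×17 + 5
17 = 3×5 + 2
5 = 2×2 + 1
2 = 2×1 + 0  (stop)
So 294/17 = [17; 3, 2, 2].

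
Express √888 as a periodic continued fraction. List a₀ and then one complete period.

[29; 1, 3, 1, 58]

a₀ = ⌊√888⌋ = 29.
With m₀=0, d₀=1 and mₖ₊₁ = dₖaₖ − mₖ, dₖ₊₁ = (n − mₖ₊₁²)/dₖ, aₖ₊₁ = ⌊(a₀+mₖ₊₁)/dₖ₊₁⌋:
  k=1: m=29, d=47, a=1
  k=2: m=18, d=12, a=3
  k=3: m=18, d=47, a=1
  k=4: m=29, d=1, a=58
d=1 and a=2a₀=58 at k=4, so the next step gives (m, d) = (29, 47) again — its k=1 value — and the period has length 4.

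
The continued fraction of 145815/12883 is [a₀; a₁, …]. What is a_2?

145815 = 11·12883 + 4102   →  a_0 = 11
12883 = 3·4102 + 577   →  a_1 = 3
4102 = 7·577 + 63   →  a_2 = 7

7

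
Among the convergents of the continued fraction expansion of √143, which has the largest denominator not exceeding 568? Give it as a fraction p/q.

√143 = [11; 1, 22, …] (period length 2).
Convergents:
  p_0/q_0 = 11/1
  p_1/q_1 = 12/1
  p_2/q_2 = 275/23
  p_3/q_3 = 287/24
  p_4/q_4 = 6589/551
  p_5/q_5 = 6876/575
q_4 = 551 ≤ 568 < 575 = q_5, so the answer is 6589/551.

6589/551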